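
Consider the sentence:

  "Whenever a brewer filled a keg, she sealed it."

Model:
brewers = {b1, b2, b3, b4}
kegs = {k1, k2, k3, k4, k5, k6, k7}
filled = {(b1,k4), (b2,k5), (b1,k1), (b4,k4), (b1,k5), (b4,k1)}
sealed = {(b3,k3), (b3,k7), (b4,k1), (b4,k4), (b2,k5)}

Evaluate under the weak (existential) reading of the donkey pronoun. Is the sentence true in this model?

"it" takes "a keg" as antecedent — a donkey pronoun bound across the clause boundary.
Weak reading: every brewer b with some filled-keg has at least one filled-keg k such that sealed(b,k).
Per brewer: b1:✗  b2:✓  b4:✓
b1 has no witness among its filled-kegs.

False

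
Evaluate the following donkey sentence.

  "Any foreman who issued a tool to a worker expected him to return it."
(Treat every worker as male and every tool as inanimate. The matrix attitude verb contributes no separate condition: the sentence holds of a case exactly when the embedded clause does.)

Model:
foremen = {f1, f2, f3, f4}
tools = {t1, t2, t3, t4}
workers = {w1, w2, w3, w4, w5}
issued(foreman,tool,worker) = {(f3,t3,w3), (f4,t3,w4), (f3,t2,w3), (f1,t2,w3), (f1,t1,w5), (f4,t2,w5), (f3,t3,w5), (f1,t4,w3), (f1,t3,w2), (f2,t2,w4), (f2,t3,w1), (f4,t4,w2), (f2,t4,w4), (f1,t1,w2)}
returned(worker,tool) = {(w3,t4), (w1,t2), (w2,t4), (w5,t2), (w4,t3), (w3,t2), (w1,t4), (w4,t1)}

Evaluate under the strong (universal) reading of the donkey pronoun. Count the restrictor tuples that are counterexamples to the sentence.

8

"him" takes "a worker" as antecedent and "it" takes "a tool"; both are donkey pronouns co-varying with the restrictor.
Strong reading: for every (f,t,w) with issued(f,t,w), returned(w,t).
Restrictor triples: (f1,t1,w2)→returned(w2,t1) ✗  (f1,t1,w5)→returned(w5,t1) ✗  (f1,t2,w3)→returned(w3,t2) ✓  (f1,t3,w2)→returned(w2,t3) ✗  (f1,t4,w3)→returned(w3,t4) ✓  (f2,t2,w4)→returned(w4,t2) ✗  (f2,t3,w1)→returned(w1,t3) ✗  (f2,t4,w4)→returned(w4,t4) ✗  (f3,t2,w3)→returned(w3,t2) ✓  (f3,t3,w3)→returned(w3,t3) ✗  (f3,t3,w5)→returned(w5,t3) ✗  (f4,t2,w5)→returned(w5,t2) ✓  (f4,t3,w4)→returned(w4,t3) ✓  (f4,t4,w2)→returned(w2,t4) ✓
Counterexamples (restrictor triples failing the scope): 8.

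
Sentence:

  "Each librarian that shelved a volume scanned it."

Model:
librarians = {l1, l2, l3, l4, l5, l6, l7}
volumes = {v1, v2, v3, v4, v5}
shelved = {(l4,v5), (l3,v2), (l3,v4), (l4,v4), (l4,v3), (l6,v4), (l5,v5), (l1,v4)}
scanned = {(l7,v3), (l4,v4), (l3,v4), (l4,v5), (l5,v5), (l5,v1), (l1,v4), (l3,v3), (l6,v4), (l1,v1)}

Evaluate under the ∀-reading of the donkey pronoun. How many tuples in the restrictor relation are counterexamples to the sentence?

"it" takes "a volume" as antecedent — a donkey pronoun bound across the clause boundary.
Strong reading: for every (l,v) with shelved(l,v), scanned(l,v).
Restrictor pairs: (l1,v4) ✓  (l3,v2) ✗  (l3,v4) ✓  (l4,v3) ✗  (l4,v4) ✓  (l4,v5) ✓  (l5,v5) ✓  (l6,v4) ✓
Counterexamples (restrictor pairs failing the scope): 2.

2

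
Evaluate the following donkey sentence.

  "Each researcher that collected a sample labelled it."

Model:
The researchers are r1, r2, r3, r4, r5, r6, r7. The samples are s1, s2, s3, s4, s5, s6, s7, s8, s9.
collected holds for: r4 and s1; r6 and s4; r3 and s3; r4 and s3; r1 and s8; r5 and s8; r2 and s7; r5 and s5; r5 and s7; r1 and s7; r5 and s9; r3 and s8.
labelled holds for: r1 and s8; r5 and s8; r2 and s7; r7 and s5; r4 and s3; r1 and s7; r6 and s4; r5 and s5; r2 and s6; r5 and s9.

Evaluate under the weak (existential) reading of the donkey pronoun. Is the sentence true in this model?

False

"it" takes "a sample" as antecedent — a donkey pronoun bound across the clause boundary.
Weak reading: every researcher r with some collected-sample has at least one collected-sample s such that labelled(r,s).
Per researcher: r1:✓  r2:✓  r3:✗  r4:✓  r5:✓  r6:✓
r3 has no witness among its collected-samples.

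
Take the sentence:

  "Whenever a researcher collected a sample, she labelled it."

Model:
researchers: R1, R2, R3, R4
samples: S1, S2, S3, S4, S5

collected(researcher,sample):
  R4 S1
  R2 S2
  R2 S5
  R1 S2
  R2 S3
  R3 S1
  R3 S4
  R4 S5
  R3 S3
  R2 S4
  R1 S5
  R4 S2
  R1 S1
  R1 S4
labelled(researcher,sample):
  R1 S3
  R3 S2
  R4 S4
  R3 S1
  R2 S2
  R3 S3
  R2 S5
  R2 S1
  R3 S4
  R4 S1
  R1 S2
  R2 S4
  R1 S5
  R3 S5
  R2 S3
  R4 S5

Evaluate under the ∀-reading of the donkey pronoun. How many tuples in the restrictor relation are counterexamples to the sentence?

3

"it" takes "a sample" as antecedent — a donkey pronoun bound across the clause boundary.
Strong reading: for every (r,s) with collected(r,s), labelled(r,s).
Restrictor pairs: (R1,S1) ✗  (R1,S2) ✓  (R1,S4) ✗  (R1,S5) ✓  (R2,S2) ✓  (R2,S3) ✓  (R2,S4) ✓  (R2,S5) ✓  (R3,S1) ✓  (R3,S3) ✓  (R3,S4) ✓  (R4,S1) ✓  (R4,S2) ✗  (R4,S5) ✓
Counterexamples (restrictor pairs failing the scope): 3.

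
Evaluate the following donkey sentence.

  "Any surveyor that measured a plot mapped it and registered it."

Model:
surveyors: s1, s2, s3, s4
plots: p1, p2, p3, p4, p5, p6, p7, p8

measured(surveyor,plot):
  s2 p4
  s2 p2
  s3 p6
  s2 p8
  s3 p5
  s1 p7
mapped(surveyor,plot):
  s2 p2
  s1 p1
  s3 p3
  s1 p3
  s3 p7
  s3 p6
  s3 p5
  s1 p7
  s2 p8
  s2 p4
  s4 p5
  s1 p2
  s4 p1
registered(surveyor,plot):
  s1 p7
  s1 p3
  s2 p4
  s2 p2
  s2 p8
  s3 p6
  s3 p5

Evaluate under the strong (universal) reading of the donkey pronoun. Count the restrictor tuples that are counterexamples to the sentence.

0

"it" takes "a plot" as antecedent — a donkey pronoun bound across the clause boundary.
Strong reading: for every (s,p) with measured(s,p), mapped(s,p) ∧ registered(s,p).
Restrictor pairs: (s1,p7) ✓  (s2,p2) ✓  (s2,p4) ✓  (s2,p8) ✓  (s3,p5) ✓  (s3,p6) ✓
Counterexamples (restrictor pairs failing the scope): 0.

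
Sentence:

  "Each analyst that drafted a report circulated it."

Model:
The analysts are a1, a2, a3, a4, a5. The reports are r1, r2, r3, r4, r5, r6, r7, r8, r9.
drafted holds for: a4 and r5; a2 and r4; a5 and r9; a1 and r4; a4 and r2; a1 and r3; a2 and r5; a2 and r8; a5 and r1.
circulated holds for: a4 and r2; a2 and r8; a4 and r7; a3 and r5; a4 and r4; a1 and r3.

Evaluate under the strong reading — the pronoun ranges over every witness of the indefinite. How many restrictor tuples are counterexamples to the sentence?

"it" takes "a report" as antecedent — a donkey pronoun bound across the clause boundary.
Strong reading: for every (a,r) with drafted(a,r), circulated(a,r).
Restrictor pairs: (a1,r3) ✓  (a1,r4) ✗  (a2,r4) ✗  (a2,r5) ✗  (a2,r8) ✓  (a4,r2) ✓  (a4,r5) ✗  (a5,r1) ✗  (a5,r9) ✗
Counterexamples (restrictor pairs failing the scope): 6.

6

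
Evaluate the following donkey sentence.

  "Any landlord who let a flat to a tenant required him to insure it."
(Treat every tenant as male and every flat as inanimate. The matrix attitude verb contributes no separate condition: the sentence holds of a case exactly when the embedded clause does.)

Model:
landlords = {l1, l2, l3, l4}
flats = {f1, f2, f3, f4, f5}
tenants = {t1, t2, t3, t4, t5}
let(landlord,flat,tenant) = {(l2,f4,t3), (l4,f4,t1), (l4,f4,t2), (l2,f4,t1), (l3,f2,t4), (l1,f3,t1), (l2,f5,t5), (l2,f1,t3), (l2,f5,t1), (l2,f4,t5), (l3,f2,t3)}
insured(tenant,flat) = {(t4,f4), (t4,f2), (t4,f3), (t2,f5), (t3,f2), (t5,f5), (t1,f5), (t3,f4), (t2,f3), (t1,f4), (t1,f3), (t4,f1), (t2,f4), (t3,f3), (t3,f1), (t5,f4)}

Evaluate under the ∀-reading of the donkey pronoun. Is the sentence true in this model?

True

"him" takes "a tenant" as antecedent and "it" takes "a flat"; both are donkey pronouns co-varying with the restrictor.
Strong reading: for every (l,f,t) with let(l,f,t), insured(t,f).
Restrictor triples: (l1,f3,t1)→insured(t1,f3) ✓  (l2,f1,t3)→insured(t3,f1) ✓  (l2,f4,t1)→insured(t1,f4) ✓  (l2,f4,t3)→insured(t3,f4) ✓  (l2,f4,t5)→insured(t5,f4) ✓  (l2,f5,t1)→insured(t1,f5) ✓  (l2,f5,t5)→insured(t5,f5) ✓  (l3,f2,t3)→insured(t3,f2) ✓  (l3,f2,t4)→insured(t4,f2) ✓  (l4,f4,t1)→insured(t1,f4) ✓  (l4,f4,t2)→insured(t2,f4) ✓
Every restrictor triple satisfies the scope.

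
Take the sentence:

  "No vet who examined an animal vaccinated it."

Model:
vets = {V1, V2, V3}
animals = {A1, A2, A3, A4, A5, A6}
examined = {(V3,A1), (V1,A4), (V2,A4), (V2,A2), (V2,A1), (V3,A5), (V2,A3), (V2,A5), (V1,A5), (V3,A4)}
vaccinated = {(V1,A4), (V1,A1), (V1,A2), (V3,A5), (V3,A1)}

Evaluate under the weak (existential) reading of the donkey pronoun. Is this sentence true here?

False

"it" takes "an animal" as antecedent — a donkey pronoun bound across the clause boundary.
Truth condition: for no (v,a) with examined(v,a) does vaccinated(v,a) hold.
Restrictor pairs — does the scope hold? (V1,A4):holds  (V1,A5):fails  (V2,A1):fails  (V2,A2):fails  (V2,A3):fails  (V2,A4):fails  (V2,A5):fails  (V3,A1):holds  (V3,A4):fails  (V3,A5):holds
Scope holds for 3 pair(s), so the sentence is false.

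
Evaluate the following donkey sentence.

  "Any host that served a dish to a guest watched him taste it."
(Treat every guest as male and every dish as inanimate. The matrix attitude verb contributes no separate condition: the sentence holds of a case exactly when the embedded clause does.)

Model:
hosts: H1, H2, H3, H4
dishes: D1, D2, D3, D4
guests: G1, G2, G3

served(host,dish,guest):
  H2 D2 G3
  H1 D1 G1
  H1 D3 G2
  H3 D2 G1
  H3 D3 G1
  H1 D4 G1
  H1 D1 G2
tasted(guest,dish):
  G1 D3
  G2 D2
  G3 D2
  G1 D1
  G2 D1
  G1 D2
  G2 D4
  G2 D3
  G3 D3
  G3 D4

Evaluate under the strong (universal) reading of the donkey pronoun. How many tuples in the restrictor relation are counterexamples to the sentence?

1

"him" takes "a guest" as antecedent and "it" takes "a dish"; both are donkey pronouns co-varying with the restrictor.
Strong reading: for every (h,d,g) with served(h,d,g), tasted(g,d).
Restrictor triples: (H1,D1,G1)→tasted(G1,D1) ✓  (H1,D1,G2)→tasted(G2,D1) ✓  (H1,D3,G2)→tasted(G2,D3) ✓  (H1,D4,G1)→tasted(G1,D4) ✗  (H2,D2,G3)→tasted(G3,D2) ✓  (H3,D2,G1)→tasted(G1,D2) ✓  (H3,D3,G1)→tasted(G1,D3) ✓
Counterexamples (restrictor triples failing the scope): 1.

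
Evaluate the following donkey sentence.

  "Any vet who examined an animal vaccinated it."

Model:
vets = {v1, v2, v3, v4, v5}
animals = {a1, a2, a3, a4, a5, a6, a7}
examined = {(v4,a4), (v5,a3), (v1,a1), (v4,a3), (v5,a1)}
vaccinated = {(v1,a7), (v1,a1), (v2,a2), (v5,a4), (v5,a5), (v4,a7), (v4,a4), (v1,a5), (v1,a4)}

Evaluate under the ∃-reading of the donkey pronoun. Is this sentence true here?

False

"it" takes "an animal" as antecedent — a donkey pronoun bound across the clause boundary.
Weak reading: every vet v with some examined-animal has at least one examined-animal a such that vaccinated(v,a).
Per vet: v1:✓  v4:✓  v5:✗
v5 has no witness among its examined-animals.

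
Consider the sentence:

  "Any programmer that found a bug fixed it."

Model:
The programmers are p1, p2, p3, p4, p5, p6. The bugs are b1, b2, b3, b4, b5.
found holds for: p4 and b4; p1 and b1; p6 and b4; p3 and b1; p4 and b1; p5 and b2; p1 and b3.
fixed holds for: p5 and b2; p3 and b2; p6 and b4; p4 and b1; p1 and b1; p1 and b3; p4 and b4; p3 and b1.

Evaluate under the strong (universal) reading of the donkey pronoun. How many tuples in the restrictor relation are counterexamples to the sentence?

0

"it" takes "a bug" as antecedent — a donkey pronoun bound across the clause boundary.
Strong reading: for every (p,b) with found(p,b), fixed(p,b).
Restrictor pairs: (p1,b1) ✓  (p1,b3) ✓  (p3,b1) ✓  (p4,b1) ✓  (p4,b4) ✓  (p5,b2) ✓  (p6,b4) ✓
Counterexamples (restrictor pairs failing the scope): 0.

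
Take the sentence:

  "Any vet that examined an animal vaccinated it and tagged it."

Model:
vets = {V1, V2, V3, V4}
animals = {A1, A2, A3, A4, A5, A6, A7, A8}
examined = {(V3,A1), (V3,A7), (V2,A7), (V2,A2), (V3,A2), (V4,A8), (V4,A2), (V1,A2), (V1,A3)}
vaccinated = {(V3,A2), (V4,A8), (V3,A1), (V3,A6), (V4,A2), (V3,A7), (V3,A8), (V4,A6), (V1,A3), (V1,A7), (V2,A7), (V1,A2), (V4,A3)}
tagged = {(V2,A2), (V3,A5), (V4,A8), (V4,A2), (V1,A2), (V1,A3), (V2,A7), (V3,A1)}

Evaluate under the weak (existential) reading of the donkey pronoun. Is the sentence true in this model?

True

"it" takes "an animal" as antecedent — a donkey pronoun bound across the clause boundary.
Weak reading: every vet v with some examined-animal has at least one examined-animal a such that vaccinated(v,a) ∧ tagged(v,a).
Per vet: V1:✓  V2:✓  V3:✓  V4:✓
Every vet in the restrictor has a witness.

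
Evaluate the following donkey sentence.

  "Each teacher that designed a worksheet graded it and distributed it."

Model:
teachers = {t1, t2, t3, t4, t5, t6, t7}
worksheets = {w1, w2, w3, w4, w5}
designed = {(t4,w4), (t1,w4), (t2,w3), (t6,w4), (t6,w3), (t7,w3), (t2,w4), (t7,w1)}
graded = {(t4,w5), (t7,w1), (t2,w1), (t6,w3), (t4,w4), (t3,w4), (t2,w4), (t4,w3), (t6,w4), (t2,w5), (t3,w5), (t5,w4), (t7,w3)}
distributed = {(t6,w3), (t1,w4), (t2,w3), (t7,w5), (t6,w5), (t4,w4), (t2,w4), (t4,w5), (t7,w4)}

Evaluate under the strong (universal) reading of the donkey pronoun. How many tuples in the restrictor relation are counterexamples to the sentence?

5

"it" takes "a worksheet" as antecedent — a donkey pronoun bound across the clause boundary.
Strong reading: for every (t,w) with designed(t,w), graded(t,w) ∧ distributed(t,w).
Restrictor pairs: (t1,w4) ✗  (t2,w3) ✗  (t2,w4) ✓  (t4,w4) ✓  (t6,w3) ✓  (t6,w4) ✗  (t7,w1) ✗  (t7,w3) ✗
Counterexamples (restrictor pairs failing the scope): 5.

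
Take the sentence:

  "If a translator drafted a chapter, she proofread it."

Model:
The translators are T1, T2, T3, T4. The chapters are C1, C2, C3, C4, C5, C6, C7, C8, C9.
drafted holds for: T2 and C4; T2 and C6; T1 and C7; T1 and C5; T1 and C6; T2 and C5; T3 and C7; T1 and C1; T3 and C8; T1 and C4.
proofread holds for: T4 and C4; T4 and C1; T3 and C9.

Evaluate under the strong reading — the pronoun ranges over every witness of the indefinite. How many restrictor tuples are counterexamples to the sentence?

"it" takes "a chapter" as antecedent — a donkey pronoun bound across the clause boundary.
Strong reading: for every (t,c) with drafted(t,c), proofread(t,c).
Restrictor pairs: (T1,C1) ✗  (T1,C4) ✗  (T1,C5) ✗  (T1,C6) ✗  (T1,C7) ✗  (T2,C4) ✗  (T2,C5) ✗  (T2,C6) ✗  (T3,C7) ✗  (T3,C8) ✗
Counterexamples (restrictor pairs failing the scope): 10.

10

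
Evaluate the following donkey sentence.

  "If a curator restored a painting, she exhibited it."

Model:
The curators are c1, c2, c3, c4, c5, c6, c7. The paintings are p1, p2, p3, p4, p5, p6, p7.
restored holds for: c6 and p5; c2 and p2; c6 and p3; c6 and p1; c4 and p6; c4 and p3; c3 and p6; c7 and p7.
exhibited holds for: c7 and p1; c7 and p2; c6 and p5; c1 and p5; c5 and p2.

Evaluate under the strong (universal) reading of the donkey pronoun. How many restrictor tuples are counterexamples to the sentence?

"it" takes "a painting" as antecedent — a donkey pronoun bound across the clause boundary.
Strong reading: for every (c,p) with restored(c,p), exhibited(c,p).
Restrictor pairs: (c2,p2) ✗  (c3,p6) ✗  (c4,p3) ✗  (c4,p6) ✗  (c6,p1) ✗  (c6,p3) ✗  (c6,p5) ✓  (c7,p7) ✗
Counterexamples (restrictor pairs failing the scope): 7.

7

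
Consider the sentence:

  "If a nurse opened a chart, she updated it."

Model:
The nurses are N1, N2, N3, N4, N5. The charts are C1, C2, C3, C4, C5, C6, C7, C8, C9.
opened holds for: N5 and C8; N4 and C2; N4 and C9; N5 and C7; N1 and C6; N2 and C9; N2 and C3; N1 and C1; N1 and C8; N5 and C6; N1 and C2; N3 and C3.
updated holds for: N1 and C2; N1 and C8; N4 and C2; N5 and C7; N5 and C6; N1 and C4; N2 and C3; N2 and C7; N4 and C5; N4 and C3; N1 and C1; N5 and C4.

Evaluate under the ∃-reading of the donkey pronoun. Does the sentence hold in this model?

False

"it" takes "a chart" as antecedent — a donkey pronoun bound across the clause boundary.
Weak reading: every nurse n with some opened-chart has at least one opened-chart c such that updated(n,c).
Per nurse: N1:✓  N2:✓  N3:✗  N4:✓  N5:✓
N3 has no witness among its opened-charts.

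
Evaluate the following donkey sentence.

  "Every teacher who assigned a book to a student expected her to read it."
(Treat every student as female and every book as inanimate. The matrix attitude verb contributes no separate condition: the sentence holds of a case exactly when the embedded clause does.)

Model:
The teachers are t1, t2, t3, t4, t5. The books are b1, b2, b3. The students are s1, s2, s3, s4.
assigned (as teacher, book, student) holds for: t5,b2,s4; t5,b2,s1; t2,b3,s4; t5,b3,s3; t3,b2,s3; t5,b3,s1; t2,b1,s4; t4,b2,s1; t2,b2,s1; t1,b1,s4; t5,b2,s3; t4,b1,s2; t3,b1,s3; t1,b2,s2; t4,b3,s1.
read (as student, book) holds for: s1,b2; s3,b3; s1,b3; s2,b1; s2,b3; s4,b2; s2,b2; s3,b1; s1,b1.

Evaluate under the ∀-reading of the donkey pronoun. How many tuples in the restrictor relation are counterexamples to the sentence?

5

"her" takes "a student" as antecedent and "it" takes "a book"; both are donkey pronouns co-varying with the restrictor.
Strong reading: for every (t,b,s) with assigned(t,b,s), read(s,b).
Restrictor triples: (t1,b1,s4)→read(s4,b1) ✗  (t1,b2,s2)→read(s2,b2) ✓  (t2,b1,s4)→read(s4,b1) ✗  (t2,b2,s1)→read(s1,b2) ✓  (t2,b3,s4)→read(s4,b3) ✗  (t3,b1,s3)→read(s3,b1) ✓  (t3,b2,s3)→read(s3,b2) ✗  (t4,b1,s2)→read(s2,b1) ✓  (t4,b2,s1)→read(s1,b2) ✓  (t4,b3,s1)→read(s1,b3) ✓  (t5,b2,s1)→read(s1,b2) ✓  (t5,b2,s3)→read(s3,b2) ✗  (t5,b2,s4)→read(s4,b2) ✓  (t5,b3,s1)→read(s1,b3) ✓  (t5,b3,s3)→read(s3,b3) ✓
Counterexamples (restrictor triples failing the scope): 5.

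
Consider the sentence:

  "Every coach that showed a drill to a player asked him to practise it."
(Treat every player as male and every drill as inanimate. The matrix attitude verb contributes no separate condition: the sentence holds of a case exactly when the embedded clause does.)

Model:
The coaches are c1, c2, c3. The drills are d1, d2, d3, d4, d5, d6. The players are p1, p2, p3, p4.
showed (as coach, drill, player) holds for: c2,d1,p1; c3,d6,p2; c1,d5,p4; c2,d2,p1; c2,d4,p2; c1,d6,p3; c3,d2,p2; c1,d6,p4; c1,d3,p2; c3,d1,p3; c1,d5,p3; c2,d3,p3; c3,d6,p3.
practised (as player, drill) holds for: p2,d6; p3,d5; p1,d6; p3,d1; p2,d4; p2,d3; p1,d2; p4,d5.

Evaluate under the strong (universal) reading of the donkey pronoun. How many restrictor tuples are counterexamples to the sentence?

"him" takes "a player" as antecedent and "it" takes "a drill"; both are donkey pronouns co-varying with the restrictor.
Strong reading: for every (c,d,p) with showed(c,d,p), practised(p,d).
Restrictor triples: (c1,d3,p2)→practised(p2,d3) ✓  (c1,d5,p3)→practised(p3,d5) ✓  (c1,d5,p4)→practised(p4,d5) ✓  (c1,d6,p3)→practised(p3,d6) ✗  (c1,d6,p4)→practised(p4,d6) ✗  (c2,d1,p1)→practised(p1,d1) ✗  (c2,d2,p1)→practised(p1,d2) ✓  (c2,d3,p3)→practised(p3,d3) ✗  (c2,d4,p2)→practised(p2,d4) ✓  (c3,d1,p3)→practised(p3,d1) ✓  (c3,d2,p2)→practised(p2,d2) ✗  (c3,d6,p2)→practised(p2,d6) ✓  (c3,d6,p3)→practised(p3,d6) ✗
Counterexamples (restrictor triples failing the scope): 6.

6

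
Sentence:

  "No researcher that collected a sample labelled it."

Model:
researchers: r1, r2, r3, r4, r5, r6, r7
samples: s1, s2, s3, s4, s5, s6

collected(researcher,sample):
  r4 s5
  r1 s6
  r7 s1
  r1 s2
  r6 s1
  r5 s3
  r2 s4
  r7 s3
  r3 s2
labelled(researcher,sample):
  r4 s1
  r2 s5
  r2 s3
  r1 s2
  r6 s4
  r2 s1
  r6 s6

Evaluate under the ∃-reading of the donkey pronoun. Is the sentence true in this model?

"it" takes "a sample" as antecedent — a donkey pronoun bound across the clause boundary.
Truth condition: for no (r,s) with collected(r,s) does labelled(r,s) hold.
Restrictor pairs — does the scope hold? (r1,s2):holds  (r1,s6):fails  (r2,s4):fails  (r3,s2):fails  (r4,s5):fails  (r5,s3):fails  (r6,s1):fails  (r7,s1):fails  (r7,s3):fails
Scope holds for 1 pair(s), so the sentence is false.

False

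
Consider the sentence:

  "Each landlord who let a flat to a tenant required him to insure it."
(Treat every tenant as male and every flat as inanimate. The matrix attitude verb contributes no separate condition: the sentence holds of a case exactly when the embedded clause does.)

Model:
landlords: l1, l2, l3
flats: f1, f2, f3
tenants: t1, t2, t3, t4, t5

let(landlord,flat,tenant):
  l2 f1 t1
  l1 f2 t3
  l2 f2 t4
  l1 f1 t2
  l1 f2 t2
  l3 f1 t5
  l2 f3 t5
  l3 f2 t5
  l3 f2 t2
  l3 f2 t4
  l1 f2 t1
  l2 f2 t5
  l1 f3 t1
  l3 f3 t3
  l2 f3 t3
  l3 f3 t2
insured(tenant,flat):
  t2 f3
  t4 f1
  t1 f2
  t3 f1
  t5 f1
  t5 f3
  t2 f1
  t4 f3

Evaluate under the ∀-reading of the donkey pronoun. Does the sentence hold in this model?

"him" takes "a tenant" as antecedent and "it" takes "a flat"; both are donkey pronouns co-varying with the restrictor.
Strong reading: for every (l,f,t) with let(l,f,t), insured(t,f).
Restrictor triples: (l1,f1,t2)→insured(t2,f1) ✓  (l1,f2,t1)→insured(t1,f2) ✓  (l1,f2,t2)→insured(t2,f2) ✗  (l1,f2,t3)→insured(t3,f2) ✗  (l1,f3,t1)→insured(t1,f3) ✗  (l2,f1,t1)→insured(t1,f1) ✗  (l2,f2,t4)→insured(t4,f2) ✗  (l2,f2,t5)→insured(t5,f2) ✗  (l2,f3,t3)→insured(t3,f3) ✗  (l2,f3,t5)→insured(t5,f3) ✓  (l3,f1,t5)→insured(t5,f1) ✓  (l3,f2,t2)→insured(t2,f2) ✗  (l3,f2,t4)→insured(t4,f2) ✗  (l3,f2,t5)→insured(t5,f2) ✗  (l3,f3,t2)→insured(t2,f3) ✓  (l3,f3,t3)→insured(t3,f3) ✗
Counterexample: (l1,f2,t2) — insured(t2,f2) does not hold.

False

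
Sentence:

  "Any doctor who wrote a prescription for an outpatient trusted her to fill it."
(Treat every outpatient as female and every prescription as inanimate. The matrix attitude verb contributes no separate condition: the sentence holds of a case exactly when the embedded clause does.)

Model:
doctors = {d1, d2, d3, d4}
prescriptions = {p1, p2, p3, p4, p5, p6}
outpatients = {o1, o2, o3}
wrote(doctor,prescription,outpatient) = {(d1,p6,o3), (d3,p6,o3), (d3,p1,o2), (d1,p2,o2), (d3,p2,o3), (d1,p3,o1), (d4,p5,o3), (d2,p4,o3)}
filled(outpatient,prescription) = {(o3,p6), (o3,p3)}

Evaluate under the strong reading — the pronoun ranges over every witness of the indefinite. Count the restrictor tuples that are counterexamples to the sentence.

"her" takes "an outpatient" as antecedent and "it" takes "a prescription"; both are donkey pronouns co-varying with the restrictor.
Strong reading: for every (d,p,o) with wrote(d,p,o), filled(o,p).
Restrictor triples: (d1,p2,o2)→filled(o2,p2) ✗  (d1,p3,o1)→filled(o1,p3) ✗  (d1,p6,o3)→filled(o3,p6) ✓  (d2,p4,o3)→filled(o3,p4) ✗  (d3,p1,o2)→filled(o2,p1) ✗  (d3,p2,o3)→filled(o3,p2) ✗  (d3,p6,o3)→filled(o3,p6) ✓  (d4,p5,o3)→filled(o3,p5) ✗
Counterexamples (restrictor triples failing the scope): 6.

6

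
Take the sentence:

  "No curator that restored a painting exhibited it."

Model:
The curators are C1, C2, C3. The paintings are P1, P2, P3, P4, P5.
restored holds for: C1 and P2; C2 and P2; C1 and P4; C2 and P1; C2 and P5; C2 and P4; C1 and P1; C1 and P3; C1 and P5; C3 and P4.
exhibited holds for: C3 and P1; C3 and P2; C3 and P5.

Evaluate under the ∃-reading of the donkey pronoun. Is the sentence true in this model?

True

"it" takes "a painting" as antecedent — a donkey pronoun bound across the clause boundary.
Truth condition: for no (c,p) with restored(c,p) does exhibited(c,p) hold.
Restrictor pairs — does the scope hold? (C1,P1):fails  (C1,P2):fails  (C1,P3):fails  (C1,P4):fails  (C1,P5):fails  (C2,P1):fails  (C2,P2):fails  (C2,P4):fails  (C2,P5):fails  (C3,P4):fails
Scope holds for no restrictor pair, so the sentence is true.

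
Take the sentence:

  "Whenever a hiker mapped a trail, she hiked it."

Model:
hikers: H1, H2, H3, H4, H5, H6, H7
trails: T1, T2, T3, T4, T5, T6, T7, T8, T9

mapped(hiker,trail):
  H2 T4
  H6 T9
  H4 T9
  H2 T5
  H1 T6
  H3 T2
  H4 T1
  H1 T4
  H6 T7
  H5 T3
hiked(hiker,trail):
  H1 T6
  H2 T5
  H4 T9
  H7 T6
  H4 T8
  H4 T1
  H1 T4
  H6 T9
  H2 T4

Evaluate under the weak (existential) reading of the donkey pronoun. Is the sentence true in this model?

"it" takes "a trail" as antecedent — a donkey pronoun bound across the clause boundary.
Weak reading: every hiker h with some mapped-trail has at least one mapped-trail t such that hiked(h,t).
Per hiker: H1:✓  H2:✓  H3:✗  H4:✓  H5:✗  H6:✓
H3 has no witness among its mapped-trails.

False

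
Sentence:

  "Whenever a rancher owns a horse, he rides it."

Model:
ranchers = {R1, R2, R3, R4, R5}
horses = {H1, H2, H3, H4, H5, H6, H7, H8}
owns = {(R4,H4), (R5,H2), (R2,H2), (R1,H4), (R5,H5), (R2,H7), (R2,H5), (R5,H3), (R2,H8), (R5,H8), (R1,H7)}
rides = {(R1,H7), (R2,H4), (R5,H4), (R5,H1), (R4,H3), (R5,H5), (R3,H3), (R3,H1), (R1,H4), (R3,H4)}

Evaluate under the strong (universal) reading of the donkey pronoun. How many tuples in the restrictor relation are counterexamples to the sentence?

"it" takes "a horse" as antecedent — a donkey pronoun bound across the clause boundary.
Strong reading: for every (r,h) with owns(r,h), rides(r,h).
Restrictor pairs: (R1,H4) ✓  (R1,H7) ✓  (R2,H2) ✗  (R2,H5) ✗  (R2,H7) ✗  (R2,H8) ✗  (R4,H4) ✗  (R5,H2) ✗  (R5,H3) ✗  (R5,H5) ✓  (R5,H8) ✗
Counterexamples (restrictor pairs failing the scope): 8.

8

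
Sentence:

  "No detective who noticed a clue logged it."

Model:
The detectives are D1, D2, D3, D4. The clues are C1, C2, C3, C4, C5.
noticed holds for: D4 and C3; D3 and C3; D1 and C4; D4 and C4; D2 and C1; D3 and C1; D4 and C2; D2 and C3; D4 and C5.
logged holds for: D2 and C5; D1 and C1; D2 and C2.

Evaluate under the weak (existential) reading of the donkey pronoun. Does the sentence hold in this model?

"it" takes "a clue" as antecedent — a donkey pronoun bound across the clause boundary.
Truth condition: for no (d,c) with noticed(d,c) does logged(d,c) hold.
Restrictor pairs — does the scope hold? (D1,C4):fails  (D2,C1):fails  (D2,C3):fails  (D3,C1):fails  (D3,C3):fails  (D4,C2):fails  (D4,C3):fails  (D4,C4):fails  (D4,C5):fails
Scope holds for no restrictor pair, so the sentence is true.

True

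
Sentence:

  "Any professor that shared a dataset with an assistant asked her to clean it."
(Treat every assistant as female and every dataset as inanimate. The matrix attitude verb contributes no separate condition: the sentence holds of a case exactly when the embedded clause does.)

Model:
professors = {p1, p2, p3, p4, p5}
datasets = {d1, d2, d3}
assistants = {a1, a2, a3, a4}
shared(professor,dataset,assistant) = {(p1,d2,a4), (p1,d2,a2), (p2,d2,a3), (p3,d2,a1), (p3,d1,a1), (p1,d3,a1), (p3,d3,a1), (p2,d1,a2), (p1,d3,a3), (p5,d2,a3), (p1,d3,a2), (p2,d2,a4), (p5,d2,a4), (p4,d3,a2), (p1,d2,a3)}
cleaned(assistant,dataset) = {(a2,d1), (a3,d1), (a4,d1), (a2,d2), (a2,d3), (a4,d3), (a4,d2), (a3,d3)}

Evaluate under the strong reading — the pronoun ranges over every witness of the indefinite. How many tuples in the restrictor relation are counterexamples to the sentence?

7

"her" takes "an assistant" as antecedent and "it" takes "a dataset"; both are donkey pronouns co-varying with the restrictor.
Strong reading: for every (p,d,a) with shared(p,d,a), cleaned(a,d).
Restrictor triples: (p1,d2,a2)→cleaned(a2,d2) ✓  (p1,d2,a3)→cleaned(a3,d2) ✗  (p1,d2,a4)→cleaned(a4,d2) ✓  (p1,d3,a1)→cleaned(a1,d3) ✗  (p1,d3,a2)→cleaned(a2,d3) ✓  (p1,d3,a3)→cleaned(a3,d3) ✓  (p2,d1,a2)→cleaned(a2,d1) ✓  (p2,d2,a3)→cleaned(a3,d2) ✗  (p2,d2,a4)→cleaned(a4,d2) ✓  (p3,d1,a1)→cleaned(a1,d1) ✗  (p3,d2,a1)→cleaned(a1,d2) ✗  (p3,d3,a1)→cleaned(a1,d3) ✗  (p4,d3,a2)→cleaned(a2,d3) ✓  (p5,d2,a3)→cleaned(a3,d2) ✗  (p5,d2,a4)→cleaned(a4,d2) ✓
Counterexamples (restrictor triples failing the scope): 7.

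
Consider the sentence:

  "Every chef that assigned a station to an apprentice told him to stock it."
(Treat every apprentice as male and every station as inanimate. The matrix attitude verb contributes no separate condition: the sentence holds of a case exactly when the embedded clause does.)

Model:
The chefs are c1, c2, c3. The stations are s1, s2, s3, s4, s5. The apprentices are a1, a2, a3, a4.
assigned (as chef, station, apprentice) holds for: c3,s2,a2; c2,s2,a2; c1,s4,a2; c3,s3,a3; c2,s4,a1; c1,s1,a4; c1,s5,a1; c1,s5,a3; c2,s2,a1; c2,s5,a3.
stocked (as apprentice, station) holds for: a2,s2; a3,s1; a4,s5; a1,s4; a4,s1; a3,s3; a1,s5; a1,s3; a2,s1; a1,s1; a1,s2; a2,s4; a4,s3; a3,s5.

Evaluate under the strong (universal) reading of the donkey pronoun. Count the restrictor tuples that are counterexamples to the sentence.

0

"him" takes "an apprentice" as antecedent and "it" takes "a station"; both are donkey pronouns co-varying with the restrictor.
Strong reading: for every (c,s,a) with assigned(c,s,a), stocked(a,s).
Restrictor triples: (c1,s1,a4)→stocked(a4,s1) ✓  (c1,s4,a2)→stocked(a2,s4) ✓  (c1,s5,a1)→stocked(a1,s5) ✓  (c1,s5,a3)→stocked(a3,s5) ✓  (c2,s2,a1)→stocked(a1,s2) ✓  (c2,s2,a2)→stocked(a2,s2) ✓  (c2,s4,a1)→stocked(a1,s4) ✓  (c2,s5,a3)→stocked(a3,s5) ✓  (c3,s2,a2)→stocked(a2,s2) ✓  (c3,s3,a3)→stocked(a3,s3) ✓
Counterexamples (restrictor triples failing the scope): 0.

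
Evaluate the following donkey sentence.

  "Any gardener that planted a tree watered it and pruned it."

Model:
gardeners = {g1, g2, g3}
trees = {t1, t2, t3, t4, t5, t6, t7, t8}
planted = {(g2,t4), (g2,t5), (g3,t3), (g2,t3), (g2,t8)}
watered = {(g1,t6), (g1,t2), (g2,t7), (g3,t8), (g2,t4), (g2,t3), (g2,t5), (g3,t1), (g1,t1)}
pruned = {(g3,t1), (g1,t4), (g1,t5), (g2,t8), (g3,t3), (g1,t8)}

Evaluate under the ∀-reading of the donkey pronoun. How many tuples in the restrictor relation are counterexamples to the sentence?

"it" takes "a tree" as antecedent — a donkey pronoun bound across the clause boundary.
Strong reading: for every (g,t) with planted(g,t), watered(g,t) ∧ pruned(g,t).
Restrictor pairs: (g2,t3) ✗  (g2,t4) ✗  (g2,t5) ✗  (g2,t8) ✗  (g3,t3) ✗
Counterexamples (restrictor pairs failing the scope): 5.

5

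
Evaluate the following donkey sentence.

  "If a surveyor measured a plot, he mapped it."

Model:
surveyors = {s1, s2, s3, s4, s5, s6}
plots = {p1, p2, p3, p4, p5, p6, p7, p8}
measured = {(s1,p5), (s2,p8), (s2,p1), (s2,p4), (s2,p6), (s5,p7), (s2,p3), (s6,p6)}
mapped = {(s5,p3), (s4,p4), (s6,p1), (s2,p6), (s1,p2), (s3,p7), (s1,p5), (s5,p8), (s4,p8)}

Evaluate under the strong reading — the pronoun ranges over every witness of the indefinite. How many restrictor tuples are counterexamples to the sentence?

6

"it" takes "a plot" as antecedent — a donkey pronoun bound across the clause boundary.
Strong reading: for every (s,p) with measured(s,p), mapped(s,p).
Restrictor pairs: (s1,p5) ✓  (s2,p1) ✗  (s2,p3) ✗  (s2,p4) ✗  (s2,p6) ✓  (s2,p8) ✗  (s5,p7) ✗  (s6,p6) ✗
Counterexamples (restrictor pairs failing the scope): 6.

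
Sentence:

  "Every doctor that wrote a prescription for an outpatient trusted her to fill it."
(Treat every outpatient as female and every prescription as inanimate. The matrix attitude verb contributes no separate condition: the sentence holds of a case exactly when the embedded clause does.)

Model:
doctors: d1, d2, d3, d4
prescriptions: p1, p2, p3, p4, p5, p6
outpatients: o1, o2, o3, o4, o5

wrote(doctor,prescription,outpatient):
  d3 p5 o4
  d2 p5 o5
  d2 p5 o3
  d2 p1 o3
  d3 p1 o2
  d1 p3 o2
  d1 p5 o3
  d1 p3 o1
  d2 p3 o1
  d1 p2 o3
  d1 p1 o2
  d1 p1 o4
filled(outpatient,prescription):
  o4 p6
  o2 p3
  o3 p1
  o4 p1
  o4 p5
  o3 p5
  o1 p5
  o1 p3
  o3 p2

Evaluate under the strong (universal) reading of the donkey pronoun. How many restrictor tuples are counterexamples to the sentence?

"her" takes "an outpatient" as antecedent and "it" takes "a prescription"; both are donkey pronouns co-varying with the restrictor.
Strong reading: for every (d,p,o) with wrote(d,p,o), filled(o,p).
Restrictor triples: (d1,p1,o2)→filled(o2,p1) ✗  (d1,p1,o4)→filled(o4,p1) ✓  (d1,p2,o3)→filled(o3,p2) ✓  (d1,p3,o1)→filled(o1,p3) ✓  (d1,p3,o2)→filled(o2,p3) ✓  (d1,p5,o3)→filled(o3,p5) ✓  (d2,p1,o3)→filled(o3,p1) ✓  (d2,p3,o1)→filled(o1,p3) ✓  (d2,p5,o3)→filled(o3,p5) ✓  (d2,p5,o5)→filled(o5,p5) ✗  (d3,p1,o2)→filled(o2,p1) ✗  (d3,p5,o4)→filled(o4,p5) ✓
Counterexamples (restrictor triples failing the scope): 3.

3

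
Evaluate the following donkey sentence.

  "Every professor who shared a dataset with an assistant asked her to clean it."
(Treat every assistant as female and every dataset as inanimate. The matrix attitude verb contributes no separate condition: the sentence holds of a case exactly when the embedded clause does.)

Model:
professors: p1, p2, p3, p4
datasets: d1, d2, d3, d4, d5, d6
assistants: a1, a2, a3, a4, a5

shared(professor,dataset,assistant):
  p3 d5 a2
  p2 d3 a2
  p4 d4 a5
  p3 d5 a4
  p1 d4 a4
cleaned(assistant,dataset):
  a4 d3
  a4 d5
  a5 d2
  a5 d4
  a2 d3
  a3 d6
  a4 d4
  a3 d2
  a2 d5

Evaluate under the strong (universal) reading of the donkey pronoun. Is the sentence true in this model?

"her" takes "an assistant" as antecedent and "it" takes "a dataset"; both are donkey pronouns co-varying with the restrictor.
Strong reading: for every (p,d,a) with shared(p,d,a), cleaned(a,d).
Restrictor triples: (p1,d4,a4)→cleaned(a4,d4) ✓  (p2,d3,a2)→cleaned(a2,d3) ✓  (p3,d5,a2)→cleaned(a2,d5) ✓  (p3,d5,a4)→cleaned(a4,d5) ✓  (p4,d4,a5)→cleaned(a5,d4) ✓
Every restrictor triple satisfies the scope.

True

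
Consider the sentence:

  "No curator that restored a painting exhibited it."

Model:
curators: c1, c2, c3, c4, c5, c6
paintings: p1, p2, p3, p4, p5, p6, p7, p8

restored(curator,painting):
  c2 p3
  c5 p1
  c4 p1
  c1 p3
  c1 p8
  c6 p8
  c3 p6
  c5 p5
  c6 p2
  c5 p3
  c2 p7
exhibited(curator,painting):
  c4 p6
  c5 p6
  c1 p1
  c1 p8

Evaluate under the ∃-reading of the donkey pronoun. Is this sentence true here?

"it" takes "a painting" as antecedent — a donkey pronoun bound across the clause boundary.
Truth condition: for no (c,p) with restored(c,p) does exhibited(c,p) hold.
Restrictor pairs — does the scope hold? (c1,p3):fails  (c1,p8):holds  (c2,p3):fails  (c2,p7):fails  (c3,p6):fails  (c4,p1):fails  (c5,p1):fails  (c5,p3):fails  (c5,p5):fails  (c6,p2):fails  (c6,p8):fails
Scope holds for 1 pair(s), so the sentence is false.

False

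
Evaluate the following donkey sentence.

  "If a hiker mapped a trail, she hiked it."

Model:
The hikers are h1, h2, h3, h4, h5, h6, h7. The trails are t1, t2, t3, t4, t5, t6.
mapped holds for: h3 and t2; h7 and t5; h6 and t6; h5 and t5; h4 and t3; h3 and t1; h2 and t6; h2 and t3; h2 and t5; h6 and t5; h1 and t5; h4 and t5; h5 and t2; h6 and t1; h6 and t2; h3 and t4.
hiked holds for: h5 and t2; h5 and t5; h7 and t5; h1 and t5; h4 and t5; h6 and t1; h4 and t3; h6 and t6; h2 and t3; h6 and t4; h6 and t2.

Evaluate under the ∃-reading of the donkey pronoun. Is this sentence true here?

"it" takes "a trail" as antecedent — a donkey pronoun bound across the clause boundary.
Weak reading: every hiker h with some mapped-trail has at least one mapped-trail t such that hiked(h,t).
Per hiker: h1:✓  h2:✓  h3:✗  h4:✓  h5:✓  h6:✓  h7:✓
h3 has no witness among its mapped-trails.

False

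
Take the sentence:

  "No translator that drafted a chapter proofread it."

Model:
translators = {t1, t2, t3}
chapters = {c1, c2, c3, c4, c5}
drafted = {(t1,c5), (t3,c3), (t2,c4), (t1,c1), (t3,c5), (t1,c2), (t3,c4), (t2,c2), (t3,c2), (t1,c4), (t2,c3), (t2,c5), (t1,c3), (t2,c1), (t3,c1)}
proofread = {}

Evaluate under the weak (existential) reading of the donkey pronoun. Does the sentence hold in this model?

"it" takes "a chapter" as antecedent — a donkey pronoun bound across the clause boundary.
Truth condition: for no (t,c) with drafted(t,c) does proofread(t,c) hold.
Restrictor pairs — does the scope hold? (t1,c1):fails  (t1,c2):fails  (t1,c3):fails  (t1,c4):fails  (t1,c5):fails  (t2,c1):fails  (t2,c2):fails  (t2,c3):fails  (t2,c4):fails  (t2,c5):fails  (t3,c1):fails  (t3,c2):fails  (t3,c3):fails  (t3,c4):fails  (t3,c5):fails
Scope holds for no restrictor pair, so the sentence is true.

True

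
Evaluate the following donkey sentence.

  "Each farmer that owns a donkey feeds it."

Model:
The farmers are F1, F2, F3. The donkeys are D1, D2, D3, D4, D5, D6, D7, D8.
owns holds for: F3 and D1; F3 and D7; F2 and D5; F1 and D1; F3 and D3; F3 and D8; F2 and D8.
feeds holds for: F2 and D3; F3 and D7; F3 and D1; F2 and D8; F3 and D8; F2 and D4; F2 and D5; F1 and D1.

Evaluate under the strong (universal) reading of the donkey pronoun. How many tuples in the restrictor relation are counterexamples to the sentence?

"it" takes "a donkey" as antecedent — a donkey pronoun bound across the clause boundary.
Strong reading: for every (f,d) with owns(f,d), feeds(f,d).
Restrictor pairs: (F1,D1) ✓  (F2,D5) ✓  (F2,D8) ✓  (F3,D1) ✓  (F3,D3) ✗  (F3,D7) ✓  (F3,D8) ✓
Counterexamples (restrictor pairs failing the scope): 1.

1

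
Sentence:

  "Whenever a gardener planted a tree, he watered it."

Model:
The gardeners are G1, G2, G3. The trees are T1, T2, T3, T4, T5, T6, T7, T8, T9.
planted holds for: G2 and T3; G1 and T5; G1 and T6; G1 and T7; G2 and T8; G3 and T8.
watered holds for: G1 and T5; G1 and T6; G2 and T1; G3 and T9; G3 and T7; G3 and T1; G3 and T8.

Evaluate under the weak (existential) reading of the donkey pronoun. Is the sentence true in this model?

False

"it" takes "a tree" as antecedent — a donkey pronoun bound across the clause boundary.
Weak reading: every gardener g with some planted-tree has at least one planted-tree t such that watered(g,t).
Per gardener: G1:✓  G2:✗  G3:✓
G2 has no witness among its planted-trees.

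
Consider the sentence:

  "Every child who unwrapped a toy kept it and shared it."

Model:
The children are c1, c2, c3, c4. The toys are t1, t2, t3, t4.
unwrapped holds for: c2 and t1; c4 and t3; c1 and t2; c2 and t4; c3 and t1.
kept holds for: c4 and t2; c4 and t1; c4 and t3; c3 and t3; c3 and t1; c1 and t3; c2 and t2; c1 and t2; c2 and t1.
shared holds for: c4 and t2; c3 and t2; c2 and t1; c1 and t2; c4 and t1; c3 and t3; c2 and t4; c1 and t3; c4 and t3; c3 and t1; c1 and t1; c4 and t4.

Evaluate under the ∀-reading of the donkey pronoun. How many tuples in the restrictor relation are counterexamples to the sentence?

1

"it" takes "a toy" as antecedent — a donkey pronoun bound across the clause boundary.
Strong reading: for every (c,t) with unwrapped(c,t), kept(c,t) ∧ shared(c,t).
Restrictor pairs: (c1,t2) ✓  (c2,t1) ✓  (c2,t4) ✗  (c3,t1) ✓  (c4,t3) ✓
Counterexamples (restrictor pairs failing the scope): 1.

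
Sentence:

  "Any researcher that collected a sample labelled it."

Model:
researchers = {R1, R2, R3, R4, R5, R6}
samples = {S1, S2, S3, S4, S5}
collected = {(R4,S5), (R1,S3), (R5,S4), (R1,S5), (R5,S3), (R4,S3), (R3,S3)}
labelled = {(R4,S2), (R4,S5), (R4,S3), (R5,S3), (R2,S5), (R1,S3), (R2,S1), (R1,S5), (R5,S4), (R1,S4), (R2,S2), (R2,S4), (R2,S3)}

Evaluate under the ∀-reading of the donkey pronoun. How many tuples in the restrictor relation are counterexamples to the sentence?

"it" takes "a sample" as antecedent — a donkey pronoun bound across the clause boundary.
Strong reading: for every (r,s) with collected(r,s), labelled(r,s).
Restrictor pairs: (R1,S3) ✓  (R1,S5) ✓  (R3,S3) ✗  (R4,S3) ✓  (R4,S5) ✓  (R5,S3) ✓  (R5,S4) ✓
Counterexamples (restrictor pairs failing the scope): 1.

1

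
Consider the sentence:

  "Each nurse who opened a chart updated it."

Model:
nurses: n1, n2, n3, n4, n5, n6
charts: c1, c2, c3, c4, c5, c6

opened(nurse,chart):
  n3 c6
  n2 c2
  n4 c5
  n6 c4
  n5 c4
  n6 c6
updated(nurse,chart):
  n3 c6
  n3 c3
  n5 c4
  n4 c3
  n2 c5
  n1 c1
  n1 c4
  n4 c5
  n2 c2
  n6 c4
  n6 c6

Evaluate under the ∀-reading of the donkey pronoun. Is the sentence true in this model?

True

"it" takes "a chart" as antecedent — a donkey pronoun bound across the clause boundary.
Strong reading: for every (n,c) with opened(n,c), updated(n,c).
Restrictor pairs: (n2,c2) ✓  (n3,c6) ✓  (n4,c5) ✓  (n5,c4) ✓  (n6,c4) ✓  (n6,c6) ✓
Every restrictor pair satisfies the scope.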